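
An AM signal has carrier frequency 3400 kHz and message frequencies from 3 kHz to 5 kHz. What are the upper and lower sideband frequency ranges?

Upper sideband (USB) = fc + [fm_low, fm_high] = 3400 + [3, 5] = [3403, 3405] kHz
Lower sideband (LSB) = fc - [fm_high, fm_low] = 3400 - [5, 3] = [3395, 3397] kHz
Total occupied spectrum: 3395 kHz to 3405 kHz (plus carrier at 3400 kHz)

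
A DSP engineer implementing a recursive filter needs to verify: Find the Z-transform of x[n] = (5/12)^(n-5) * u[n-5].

Time-shifting property: if X(z) = Z{x[n]}, then Z{x[n-d]} = z^(-d) * X(z)
X(z) = z/(z - 5/12) for x[n] = (5/12)^n * u[n]
Z{x[n-5]} = z^(-5) * z/(z - 5/12) = z^(-4)/(z - 5/12)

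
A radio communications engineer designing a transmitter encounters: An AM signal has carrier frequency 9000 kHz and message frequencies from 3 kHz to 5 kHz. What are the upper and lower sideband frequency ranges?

Upper sideband (USB) = fc + [fm_low, fm_high] = 9000 + [3, 5] = [9003, 9005] kHz
Lower sideband (LSB) = fc - [fm_high, fm_low] = 9000 - [5, 3] = [8995, 8997] kHz
Total occupied spectrum: 8995 kHz to 9005 kHz (plus carrier at 9000 kHz)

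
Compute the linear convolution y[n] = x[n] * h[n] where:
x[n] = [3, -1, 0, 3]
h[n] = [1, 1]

y[n] = sum_k x[k]*h[n-k]. Output length = len(x) + len(h) - 1 = 4 + 2 - 1 = 5.
y[0] = 3*1 = 3
y[1] = -1*1 + 3*1 = 2
y[2] = 0*1 + -1*1 = -1
y[3] = 3*1 + 0*1 = 3
y[4] = 3*1 = 3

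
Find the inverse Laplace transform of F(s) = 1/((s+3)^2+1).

Standard pair: w/((s+a)^2+w^2) <-> e^(-at)*sin(wt)*u(t)
With a=3, w=1: f(t) = e^(-3t)*sin(t)*u(t)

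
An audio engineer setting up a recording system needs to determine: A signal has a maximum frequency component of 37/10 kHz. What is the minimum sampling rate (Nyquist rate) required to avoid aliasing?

By the Nyquist-Shannon sampling theorem,
the minimum sampling rate (Nyquist rate) must be at least 2 * f_max.
Nyquist rate = 2 * 37/10 kHz = 37/5 kHz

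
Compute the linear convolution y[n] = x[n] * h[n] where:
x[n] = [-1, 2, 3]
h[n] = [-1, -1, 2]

y[n] = sum_k x[k]*h[n-k]. Output length = len(x) + len(h) - 1 = 3 + 3 - 1 = 5.
y[0] = -1*-1 = 1
y[1] = 2*-1 + -1*-1 = -1
y[2] = 3*-1 + 2*-1 + -1*2 = -7
y[3] = 3*-1 + 2*2 = 1
y[4] = 3*2 = 6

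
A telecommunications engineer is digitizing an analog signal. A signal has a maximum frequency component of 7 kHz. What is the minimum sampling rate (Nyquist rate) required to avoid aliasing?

By the Nyquist-Shannon sampling theorem,
the minimum sampling rate (Nyquist rate) must be at least 2 * f_max.
Nyquist rate = 2 * 7 kHz = 14 kHz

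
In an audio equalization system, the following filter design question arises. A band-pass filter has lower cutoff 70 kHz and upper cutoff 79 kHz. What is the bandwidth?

Bandwidth = f_high - f_low
= 79 kHz - 70 kHz = 9 kHz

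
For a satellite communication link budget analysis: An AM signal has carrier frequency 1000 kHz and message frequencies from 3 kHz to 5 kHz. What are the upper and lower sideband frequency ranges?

Upper sideband (USB) = fc + [fm_low, fm_high] = 1000 + [3, 5] = [1003, 1005] kHz
Lower sideband (LSB) = fc - [fm_high, fm_low] = 1000 - [5, 3] = [995, 997] kHz
Total occupied spectrum: 995 kHz to 1005 kHz (plus carrier at 1000 kHz)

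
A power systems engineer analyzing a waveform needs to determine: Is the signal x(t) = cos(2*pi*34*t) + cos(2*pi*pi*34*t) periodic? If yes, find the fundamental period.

f1 = 34 Hz, f2 = 34*pi Hz
Ratio f2/f1 = pi, which is irrational.
Since the frequency ratio is irrational, no common period exists.
The signal is not periodic.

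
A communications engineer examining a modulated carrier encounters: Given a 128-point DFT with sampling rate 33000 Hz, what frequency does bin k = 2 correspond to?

The frequency of DFT bin k is: f_k = k * f_s / N
f_2 = 2 * 33000 / 128 = 4125/8 Hz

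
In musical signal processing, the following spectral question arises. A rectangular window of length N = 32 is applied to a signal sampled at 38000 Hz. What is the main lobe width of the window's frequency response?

For a rectangular window of length N,
the main lobe width in frequency is 2*f_s/N.
= 2*38000/32 = 2375 Hz
This determines the minimum frequency separation for resolving two sinusoids.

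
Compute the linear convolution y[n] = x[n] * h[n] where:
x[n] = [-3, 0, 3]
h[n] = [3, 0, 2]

y[n] = sum_k x[k]*h[n-k]. Output length = len(x) + len(h) - 1 = 3 + 3 - 1 = 5.
y[0] = -3*3 = -9
y[1] = 0*3 + -3*0 = 0
y[2] = 3*3 + 0*0 + -3*2 = 3
y[3] = 3*0 + 0*2 = 0
y[4] = 3*2 = 6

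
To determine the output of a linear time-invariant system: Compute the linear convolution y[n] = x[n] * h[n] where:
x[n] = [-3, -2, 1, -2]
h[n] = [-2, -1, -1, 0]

y[n] = sum_k x[k]*h[n-k]. Output length = len(x) + len(h) - 1 = 4 + 4 - 1 = 7.
y[0] = -3*-2 = 6
y[1] = -2*-2 + -3*-1 = 7
y[2] = 1*-2 + -2*-1 + -3*-1 = 3
y[3] = -2*-2 + 1*-1 + -2*-1 + -3*0 = 5
y[4] = -2*-1 + 1*-1 + -2*0 = 1
y[5] = -2*-1 + 1*0 = 2
y[6] = -2*0 = 0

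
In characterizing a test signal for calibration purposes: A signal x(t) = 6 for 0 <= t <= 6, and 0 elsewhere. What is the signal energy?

Energy = integral of |x(t)|^2 dt over the signal duration
= 6^2 * 6 = 36 * 6 = 216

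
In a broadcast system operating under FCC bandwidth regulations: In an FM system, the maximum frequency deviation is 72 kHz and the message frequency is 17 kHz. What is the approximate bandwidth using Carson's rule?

Carson's rule: BW = 2*(delta_f + f_m)
= 2*(72 + 17) kHz = 178 kHz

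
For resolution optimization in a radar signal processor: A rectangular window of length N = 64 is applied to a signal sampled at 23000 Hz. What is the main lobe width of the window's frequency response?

For a rectangular window of length N,
the main lobe width in frequency is 2*f_s/N.
= 2*23000/64 = 2875/4 Hz
This determines the minimum frequency separation for resolving two sinusoids.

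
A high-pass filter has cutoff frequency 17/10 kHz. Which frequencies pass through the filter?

A high-pass filter passes all frequencies above the cutoff frequency 17/10 kHz and attenuates lower frequencies.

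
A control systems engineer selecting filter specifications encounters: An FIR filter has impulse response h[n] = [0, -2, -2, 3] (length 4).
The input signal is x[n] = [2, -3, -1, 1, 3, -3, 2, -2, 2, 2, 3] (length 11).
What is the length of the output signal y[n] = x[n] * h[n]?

For linear convolution, the output length is:
len(y) = len(x) + len(h) - 1 = 11 + 4 - 1 = 14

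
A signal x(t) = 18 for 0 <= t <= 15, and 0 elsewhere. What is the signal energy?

Energy = integral of |x(t)|^2 dt over the signal duration
= 18^2 * 15 = 324 * 15 = 4860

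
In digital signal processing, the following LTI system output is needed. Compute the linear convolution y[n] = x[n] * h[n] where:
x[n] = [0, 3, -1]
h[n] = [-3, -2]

y[n] = sum_k x[k]*h[n-k]. Output length = len(x) + len(h) - 1 = 3 + 2 - 1 = 4.
y[0] = 0*-3 = 0
y[1] = 3*-3 + 0*-2 = -9
y[2] = -1*-3 + 3*-2 = -3
y[3] = -1*-2 = 2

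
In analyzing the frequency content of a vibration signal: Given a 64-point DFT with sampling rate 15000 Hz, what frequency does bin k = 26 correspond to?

The frequency of DFT bin k is: f_k = k * f_s / N
f_26 = 26 * 15000 / 64 = 24375/4 Hz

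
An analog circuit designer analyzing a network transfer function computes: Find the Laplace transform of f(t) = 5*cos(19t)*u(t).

Standard pair: cos(wt)*u(t) <-> s/(s^2+w^2)
With w = 19: L{5*cos(19t)*u(t)} = 5s/(s^2+361)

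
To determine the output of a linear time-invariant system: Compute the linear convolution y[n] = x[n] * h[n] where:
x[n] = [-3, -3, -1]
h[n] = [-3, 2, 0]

y[n] = sum_k x[k]*h[n-k]. Output length = len(x) + len(h) - 1 = 3 + 3 - 1 = 5.
y[0] = -3*-3 = 9
y[1] = -3*-3 + -3*2 = 3
y[2] = -1*-3 + -3*2 + -3*0 = -3
y[3] = -1*2 + -3*0 = -2
y[4] = -1*0 = 0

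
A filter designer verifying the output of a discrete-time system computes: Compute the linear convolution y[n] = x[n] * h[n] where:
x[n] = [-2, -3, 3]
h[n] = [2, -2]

y[n] = sum_k x[k]*h[n-k]. Output length = len(x) + len(h) - 1 = 3 + 2 - 1 = 4.
y[0] = -2*2 = -4
y[1] = -3*2 + -2*-2 = -2
y[2] = 3*2 + -3*-2 = 12
y[3] = 3*-2 = -6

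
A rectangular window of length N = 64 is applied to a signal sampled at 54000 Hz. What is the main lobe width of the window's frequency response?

For a rectangular window of length N,
the main lobe width in frequency is 2*f_s/N.
= 2*54000/64 = 3375/2 Hz
This determines the minimum frequency separation for resolving two sinusoids.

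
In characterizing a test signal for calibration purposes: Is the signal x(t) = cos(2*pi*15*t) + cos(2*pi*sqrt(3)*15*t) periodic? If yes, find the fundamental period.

f1 = 15 Hz, f2 = 15*sqrt(3) Hz
Ratio f2/f1 = sqrt(3), which is irrational.
Since the frequency ratio is irrational, no common period exists.
The signal is not periodic.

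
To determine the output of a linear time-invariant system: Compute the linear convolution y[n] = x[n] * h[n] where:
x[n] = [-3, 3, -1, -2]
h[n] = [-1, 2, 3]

y[n] = sum_k x[k]*h[n-k]. Output length = len(x) + len(h) - 1 = 4 + 3 - 1 = 6.
y[0] = -3*-1 = 3
y[1] = 3*-1 + -3*2 = -9
y[2] = -1*-1 + 3*2 + -3*3 = -2
y[3] = -2*-1 + -1*2 + 3*3 = 9
y[4] = -2*2 + -1*3 = -7
y[5] = -2*3 = -6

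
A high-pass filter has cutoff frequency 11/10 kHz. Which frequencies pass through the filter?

A high-pass filter passes all frequencies above the cutoff frequency 11/10 kHz and attenuates lower frequencies.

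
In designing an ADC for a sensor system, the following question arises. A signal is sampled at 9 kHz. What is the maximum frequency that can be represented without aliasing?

The maximum frequency that can be represented without aliasing
is the Nyquist frequency: f_max = f_s / 2 = 9 kHz / 2 = 9/2 kHz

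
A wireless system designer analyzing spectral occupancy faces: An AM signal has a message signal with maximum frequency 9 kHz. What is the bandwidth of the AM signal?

In AM (double-sideband), the bandwidth is twice the message frequency.
BW = 2 * f_m = 2 * 9 kHz = 18 kHz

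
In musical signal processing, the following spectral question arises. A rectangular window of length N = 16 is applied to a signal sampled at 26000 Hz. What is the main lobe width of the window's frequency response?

For a rectangular window of length N,
the main lobe width in frequency is 2*f_s/N.
= 2*26000/16 = 3250 Hz
This determines the minimum frequency separation for resolving two sinusoids.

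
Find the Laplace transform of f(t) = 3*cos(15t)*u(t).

Standard pair: cos(wt)*u(t) <-> s/(s^2+w^2)
With w = 15: L{3*cos(15t)*u(t)} = 3s/(s^2+225)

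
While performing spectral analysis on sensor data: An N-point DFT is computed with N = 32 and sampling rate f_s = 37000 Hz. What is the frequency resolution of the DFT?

DFT frequency resolution = f_s / N
= 37000 / 32 = 4625/4 Hz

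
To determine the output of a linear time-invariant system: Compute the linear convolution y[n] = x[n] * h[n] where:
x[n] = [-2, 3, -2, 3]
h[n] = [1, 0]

y[n] = sum_k x[k]*h[n-k]. Output length = len(x) + len(h) - 1 = 4 + 2 - 1 = 5.
y[0] = -2*1 = -2
y[1] = 3*1 + -2*0 = 3
y[2] = -2*1 + 3*0 = -2
y[3] = 3*1 + -2*0 = 3
y[4] = 3*0 = 0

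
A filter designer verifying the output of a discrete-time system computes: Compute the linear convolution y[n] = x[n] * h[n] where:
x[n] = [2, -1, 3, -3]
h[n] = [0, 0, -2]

y[n] = sum_k x[k]*h[n-k]. Output length = len(x) + len(h) - 1 = 4 + 3 - 1 = 6.
y[0] = 2*0 = 0
y[1] = -1*0 + 2*0 = 0
y[2] = 3*0 + -1*0 + 2*-2 = -4
y[3] = -3*0 + 3*0 + -1*-2 = 2
y[4] = -3*0 + 3*-2 = -6
y[5] = -3*-2 = 6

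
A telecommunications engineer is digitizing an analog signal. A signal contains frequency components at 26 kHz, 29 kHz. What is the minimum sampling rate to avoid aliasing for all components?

The highest frequency component is f_max = 29 kHz.
Nyquist rate = 2 * f_max = 2 * 29 kHz = 58 kHz.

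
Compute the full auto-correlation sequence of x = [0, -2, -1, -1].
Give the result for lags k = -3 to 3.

r_xx[k] = sum_m x[m]*x[m+k], indexed from 0, for k = -3 to 3:
  r_xx[-3] = x[3]*x[0] = 0
  r_xx[-2] = x[2]*x[0] + x[3]*x[1] = 2
  r_xx[-1] = x[1]*x[0] + x[2]*x[1] + x[3]*x[2] = 3
  r_xx[0] = x[0]*x[0] + x[1]*x[1] + x[2]*x[2] + x[3]*x[3] = 6
  r_xx[1] = x[0]*x[1] + x[1]*x[2] + x[2]*x[3] = 3
  r_xx[2] = x[0]*x[2] + x[1]*x[3] = 2
  r_xx[3] = x[0]*x[3] = 0
r_xx = [0, 2, 3, 6, 3, 2, 0]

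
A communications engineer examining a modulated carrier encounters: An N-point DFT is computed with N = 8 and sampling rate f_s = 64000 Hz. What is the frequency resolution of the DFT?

DFT frequency resolution = f_s / N
= 64000 / 8 = 8000 Hz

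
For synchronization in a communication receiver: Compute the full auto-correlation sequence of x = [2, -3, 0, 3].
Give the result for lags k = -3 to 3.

r_xx[k] = sum_m x[m]*x[m+k], indexed from 0, for k = -3 to 3:
  r_xx[-3] = x[3]*x[0] = 6
  r_xx[-2] = x[2]*x[0] + x[3]*x[1] = -9
  r_xx[-1] = x[1]*x[0] + x[2]*x[1] + x[3]*x[2] = -6
  r_xx[0] = x[0]*x[0] + x[1]*x[1] + x[2]*x[2] + x[3]*x[3] = 22
  r_xx[1] = x[0]*x[1] + x[1]*x[2] + x[2]*x[3] = -6
  r_xx[2] = x[0]*x[2] + x[1]*x[3] = -9
  r_xx[3] = x[0]*x[3] = 6
r_xx = [6, -9, -6, 22, -6, -9, 6]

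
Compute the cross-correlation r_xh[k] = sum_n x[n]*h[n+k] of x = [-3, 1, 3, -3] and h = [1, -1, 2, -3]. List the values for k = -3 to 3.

Both sequences indexed from 0 and zero outside their support.
Lags with overlap: k = -3 to 3.
  r_xh[-3] = x[3]*h[0] = -3
  r_xh[-2] = x[2]*h[0] + x[3]*h[1] = 6
  r_xh[-1] = x[1]*h[0] + x[2]*h[1] + x[3]*h[2] = -8
  r_xh[0] = x[0]*h[0] + x[1]*h[1] + x[2]*h[2] + x[3]*h[3] = 11
  r_xh[1] = x[0]*h[1] + x[1]*h[2] + x[2]*h[3] = -4
  r_xh[2] = x[0]*h[2] + x[1]*h[3] = -9
  r_xh[3] = x[0]*h[3] = 9
r_xh = [-3, 6, -8, 11, -4, -9, 9] (for k = -3, ..., 3)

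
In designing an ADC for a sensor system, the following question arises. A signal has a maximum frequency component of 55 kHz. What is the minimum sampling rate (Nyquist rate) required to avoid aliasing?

By the Nyquist-Shannon sampling theorem,
the minimum sampling rate (Nyquist rate) must be at least 2 * f_max.
Nyquist rate = 2 * 55 kHz = 110 kHz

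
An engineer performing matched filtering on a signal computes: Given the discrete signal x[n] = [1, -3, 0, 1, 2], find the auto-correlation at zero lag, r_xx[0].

The auto-correlation at zero lag r_xx[0] equals the signal energy.
r_xx[0] = sum of x[n]^2 = 1^2 + (-3)^2 + 0^2 + 1^2 + 2^2
= 1 + 9 + 0 + 1 + 4 = 15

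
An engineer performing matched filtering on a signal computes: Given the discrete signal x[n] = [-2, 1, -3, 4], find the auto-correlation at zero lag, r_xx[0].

The auto-correlation at zero lag r_xx[0] equals the signal energy.
r_xx[0] = sum of x[n]^2 = (-2)^2 + 1^2 + (-3)^2 + 4^2
= 4 + 1 + 9 + 16 = 30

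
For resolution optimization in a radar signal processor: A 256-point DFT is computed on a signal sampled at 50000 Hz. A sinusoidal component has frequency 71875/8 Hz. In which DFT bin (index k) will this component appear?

DFT frequency resolution = f_s/N = 50000/256 = 3125/16 Hz
Bin index k = f_signal / resolution = 71875/8 / 3125/16 = 46
The signal frequency 71875/8 Hz falls in DFT bin k = 46.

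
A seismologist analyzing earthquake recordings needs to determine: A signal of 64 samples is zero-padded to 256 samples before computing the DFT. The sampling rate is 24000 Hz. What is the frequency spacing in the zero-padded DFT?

Original DFT: N = 64, resolution = f_s/N = 24000/64 = 375 Hz
Zero-padded DFT: N = 256, resolution = f_s/N = 24000/256 = 375/4 Hz
Zero-padding interpolates the spectrum (finer frequency grid)
but does NOT improve the true spectral resolution (ability to resolve close frequencies).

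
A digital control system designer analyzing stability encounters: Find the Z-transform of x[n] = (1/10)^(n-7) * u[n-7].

Time-shifting property: if X(z) = Z{x[n]}, then Z{x[n-d]} = z^(-d) * X(z)
X(z) = z/(z - 1/10) for x[n] = (1/10)^n * u[n]
Z{x[n-7]} = z^(-7) * z/(z - 1/10) = z^(-6)/(z - 1/10)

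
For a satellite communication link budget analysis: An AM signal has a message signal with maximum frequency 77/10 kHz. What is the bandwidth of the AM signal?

In AM (double-sideband), the bandwidth is twice the message frequency.
BW = 2 * f_m = 2 * 77/10 kHz = 77/5 kHz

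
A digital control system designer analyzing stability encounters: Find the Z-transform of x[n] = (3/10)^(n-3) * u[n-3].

Time-shifting property: if X(z) = Z{x[n]}, then Z{x[n-d]} = z^(-d) * X(z)
X(z) = z/(z - 3/10) for x[n] = (3/10)^n * u[n]
Z{x[n-3]} = z^(-3) * z/(z - 3/10) = z^(-2)/(z - 3/10)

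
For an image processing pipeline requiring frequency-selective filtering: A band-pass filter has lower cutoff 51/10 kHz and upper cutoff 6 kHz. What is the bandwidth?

Bandwidth = f_high - f_low
= 6 kHz - 51/10 kHz = 9/10 kHz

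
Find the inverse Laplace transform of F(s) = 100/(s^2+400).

Standard pair: w/(s^2+w^2) <-> sin(wt)*u(t)
Recognize w^2 = 400, so w = 20; numerator 100 = 5*20.
f(t) = 5*sin(20t)*u(t)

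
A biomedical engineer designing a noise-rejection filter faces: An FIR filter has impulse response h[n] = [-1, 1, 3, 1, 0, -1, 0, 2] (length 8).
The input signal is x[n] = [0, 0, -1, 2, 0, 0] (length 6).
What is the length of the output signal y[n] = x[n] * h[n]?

For linear convolution, the output length is:
len(y) = len(x) + len(h) - 1 = 6 + 8 - 1 = 13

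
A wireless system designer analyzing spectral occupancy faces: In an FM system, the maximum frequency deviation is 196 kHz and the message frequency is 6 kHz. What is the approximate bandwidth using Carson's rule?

Carson's rule: BW = 2*(delta_f + f_m)
= 2*(196 + 6) kHz = 404 kHz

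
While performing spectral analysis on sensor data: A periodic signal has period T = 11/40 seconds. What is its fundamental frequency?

The fundamental frequency is the reciprocal of the period.
f = 1/T = 1/(11/40) = 40/11 Hz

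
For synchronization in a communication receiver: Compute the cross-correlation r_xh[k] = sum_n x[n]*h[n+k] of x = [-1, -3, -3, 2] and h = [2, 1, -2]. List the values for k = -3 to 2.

Both sequences indexed from 0 and zero outside their support.
Lags with overlap: k = -3 to 2.
  r_xh[-3] = x[3]*h[0] = 4
  r_xh[-2] = x[2]*h[0] + x[3]*h[1] = -4
  r_xh[-1] = x[1]*h[0] + x[2]*h[1] + x[3]*h[2] = -13
  r_xh[0] = x[0]*h[0] + x[1]*h[1] + x[2]*h[2] = 1
  r_xh[1] = x[0]*h[1] + x[1]*h[2] = 5
  r_xh[2] = x[0]*h[2] = 2
r_xh = [4, -4, -13, 1, 5, 2] (for k = -3, ..., 2)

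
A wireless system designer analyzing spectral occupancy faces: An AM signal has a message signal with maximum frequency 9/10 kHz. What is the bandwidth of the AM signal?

In AM (double-sideband), the bandwidth is twice the message frequency.
BW = 2 * f_m = 2 * 9/10 kHz = 9/5 kHz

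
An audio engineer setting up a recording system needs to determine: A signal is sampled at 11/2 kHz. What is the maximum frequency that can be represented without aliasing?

The maximum frequency that can be represented without aliasing
is the Nyquist frequency: f_max = f_s / 2 = 11/2 kHz / 2 = 11/4 kHz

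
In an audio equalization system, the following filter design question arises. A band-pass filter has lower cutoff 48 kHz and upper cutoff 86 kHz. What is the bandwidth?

Bandwidth = f_high - f_low
= 86 kHz - 48 kHz = 38 kHz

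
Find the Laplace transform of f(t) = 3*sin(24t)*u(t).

Standard pair: sin(wt)*u(t) <-> w/(s^2+w^2)
With w = 24: L{3*sin(24t)*u(t)} = 72/(s^2+576)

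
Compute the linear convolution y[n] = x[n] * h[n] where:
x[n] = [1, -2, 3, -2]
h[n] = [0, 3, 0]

y[n] = sum_k x[k]*h[n-k]. Output length = len(x) + len(h) - 1 = 4 + 3 - 1 = 6.
y[0] = 1*0 = 0
y[1] = -2*0 + 1*3 = 3
y[2] = 3*0 + -2*3 + 1*0 = -6
y[3] = -2*0 + 3*3 + -2*0 = 9
y[4] = -2*3 + 3*0 = -6
y[5] = -2*0 = 0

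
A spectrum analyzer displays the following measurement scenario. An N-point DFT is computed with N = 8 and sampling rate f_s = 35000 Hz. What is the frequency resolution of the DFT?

DFT frequency resolution = f_s / N
= 35000 / 8 = 4375 Hz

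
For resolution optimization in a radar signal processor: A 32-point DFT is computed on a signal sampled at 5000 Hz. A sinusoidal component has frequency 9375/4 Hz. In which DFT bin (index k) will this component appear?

DFT frequency resolution = f_s/N = 5000/32 = 625/4 Hz
Bin index k = f_signal / resolution = 9375/4 / 625/4 = 15
The signal frequency 9375/4 Hz falls in DFT bin k = 15.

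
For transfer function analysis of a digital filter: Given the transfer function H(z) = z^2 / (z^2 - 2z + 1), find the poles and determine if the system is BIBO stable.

Poles are roots of the denominator: z^2 - 2z + 1 = 0.
Quadratic formula: z = [-(-2) +/- sqrt((-2)^2 - 4*(1))] / 2
Discriminant = 4 - 4 = 0; sqrt = 0.
z = (2 +/- 0) / 2 = 1 (repeated root).
|p1| = 1, |p2| = 1.
For BIBO stability, all poles must lie inside the unit circle (|p| < 1).
System is UNSTABLE since at least one |p| >= 1.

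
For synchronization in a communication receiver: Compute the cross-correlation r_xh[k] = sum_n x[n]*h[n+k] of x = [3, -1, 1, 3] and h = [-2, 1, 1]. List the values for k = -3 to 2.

Both sequences indexed from 0 and zero outside their support.
Lags with overlap: k = -3 to 2.
  r_xh[-3] = x[3]*h[0] = -6
  r_xh[-2] = x[2]*h[0] + x[3]*h[1] = 1
  r_xh[-1] = x[1]*h[0] + x[2]*h[1] + x[3]*h[2] = 6
  r_xh[0] = x[0]*h[0] + x[1]*h[1] + x[2]*h[2] = -6
  r_xh[1] = x[0]*h[1] + x[1]*h[2] = 2
  r_xh[2] = x[0]*h[2] = 3
r_xh = [-6, 1, 6, -6, 2, 3] (for k = -3, ..., 2)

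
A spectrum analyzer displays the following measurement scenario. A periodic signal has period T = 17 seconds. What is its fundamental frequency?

The fundamental frequency is the reciprocal of the period.
f = 1/T = 1/(17) = 1/17 Hz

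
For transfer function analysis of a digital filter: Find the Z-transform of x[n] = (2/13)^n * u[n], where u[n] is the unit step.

The Z-transform of a^n * u[n] is z/(z-a) for |z| > |a|.
Here a = 2/13, so X(z) = z/(z - (2/13)) = 13z/(13z - 2)
ROC: |z| > 2/13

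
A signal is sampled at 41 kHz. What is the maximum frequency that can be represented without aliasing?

The maximum frequency that can be represented without aliasing
is the Nyquist frequency: f_max = f_s / 2 = 41 kHz / 2 = 41/2 kHz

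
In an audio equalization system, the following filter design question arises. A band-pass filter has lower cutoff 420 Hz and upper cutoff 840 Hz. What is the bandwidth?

Bandwidth = f_high - f_low
= 840 Hz - 420 Hz = 420 Hz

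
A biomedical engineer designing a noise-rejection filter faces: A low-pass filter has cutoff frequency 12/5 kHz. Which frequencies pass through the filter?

A low-pass filter passes all frequencies below the cutoff frequency 12/5 kHz and attenuates higher frequencies.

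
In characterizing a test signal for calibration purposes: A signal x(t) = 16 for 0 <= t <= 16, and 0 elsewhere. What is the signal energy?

Energy = integral of |x(t)|^2 dt over the signal duration
= 16^2 * 16 = 256 * 16 = 4096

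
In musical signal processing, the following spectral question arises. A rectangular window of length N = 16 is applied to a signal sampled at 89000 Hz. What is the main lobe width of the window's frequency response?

For a rectangular window of length N,
the main lobe width in frequency is 2*f_s/N.
= 2*89000/16 = 11125 Hz
This determines the minimum frequency separation for resolving two sinusoids.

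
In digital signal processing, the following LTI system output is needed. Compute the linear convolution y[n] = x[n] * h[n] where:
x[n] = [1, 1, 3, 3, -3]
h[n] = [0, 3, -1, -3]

y[n] = sum_k x[k]*h[n-k]. Output length = len(x) + len(h) - 1 = 5 + 4 - 1 = 8.
y[0] = 1*0 = 0
y[1] = 1*0 + 1*3 = 3
y[2] = 3*0 + 1*3 + 1*-1 = 2
y[3] = 3*0 + 3*3 + 1*-1 + 1*-3 = 5
y[4] = -3*0 + 3*3 + 3*-1 + 1*-3 = 3
y[5] = -3*3 + 3*-1 + 3*-3 = -21
y[6] = -3*-1 + 3*-3 = -6
y[7] = -3*-3 = 9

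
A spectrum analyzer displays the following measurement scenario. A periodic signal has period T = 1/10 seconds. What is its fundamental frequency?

The fundamental frequency is the reciprocal of the period.
f = 1/T = 1/(1/10) = 10 Hz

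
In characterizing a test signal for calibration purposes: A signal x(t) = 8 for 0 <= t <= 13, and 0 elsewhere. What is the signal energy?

Energy = integral of |x(t)|^2 dt over the signal duration
= 8^2 * 13 = 64 * 13 = 832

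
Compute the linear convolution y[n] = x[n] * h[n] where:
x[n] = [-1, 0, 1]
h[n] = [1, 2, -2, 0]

y[n] = sum_k x[k]*h[n-k]. Output length = len(x) + len(h) - 1 = 3 + 4 - 1 = 6.
y[0] = -1*1 = -1
y[1] = 0*1 + -1*2 = -2
y[2] = 1*1 + 0*2 + -1*-2 = 3
y[3] = 1*2 + 0*-2 + -1*0 = 2
y[4] = 1*-2 + 0*0 = -2
y[5] = 1*0 = 0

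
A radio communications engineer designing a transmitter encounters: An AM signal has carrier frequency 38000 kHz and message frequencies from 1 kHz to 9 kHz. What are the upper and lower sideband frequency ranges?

Upper sideband (USB) = fc + [fm_low, fm_high] = 38000 + [1, 9] = [38001, 38009] kHz
Lower sideband (LSB) = fc - [fm_high, fm_low] = 38000 - [9, 1] = [37991, 37999] kHz
Total occupied spectrum: 37991 kHz to 38009 kHz (plus carrier at 38000 kHz)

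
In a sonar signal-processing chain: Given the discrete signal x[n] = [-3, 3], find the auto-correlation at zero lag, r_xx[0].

The auto-correlation at zero lag r_xx[0] equals the signal energy.
r_xx[0] = sum of x[n]^2 = (-3)^2 + 3^2
= 9 + 9 = 18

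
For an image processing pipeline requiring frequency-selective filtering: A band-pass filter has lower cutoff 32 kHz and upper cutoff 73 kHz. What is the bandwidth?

Bandwidth = f_high - f_low
= 73 kHz - 32 kHz = 41 kHz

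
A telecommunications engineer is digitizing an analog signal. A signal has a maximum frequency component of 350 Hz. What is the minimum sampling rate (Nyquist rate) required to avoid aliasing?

By the Nyquist-Shannon sampling theorem,
the minimum sampling rate (Nyquist rate) must be at least 2 * f_max.
Nyquist rate = 2 * 350 Hz = 700 Hz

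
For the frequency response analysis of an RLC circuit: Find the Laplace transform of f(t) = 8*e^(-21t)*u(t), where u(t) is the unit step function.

Standard Laplace transform pair:
e^(-at)*u(t) <-> 1/(s+a)
With a = 21: L{8*e^(-21t)*u(t)} = 8/(s+21), ROC: Re(s) > -21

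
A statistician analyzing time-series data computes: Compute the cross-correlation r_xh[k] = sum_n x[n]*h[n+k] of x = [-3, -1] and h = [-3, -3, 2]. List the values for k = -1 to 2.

Both sequences indexed from 0 and zero outside their support.
Lags with overlap: k = -1 to 2.
  r_xh[-1] = x[1]*h[0] = 3
  r_xh[0] = x[0]*h[0] + x[1]*h[1] = 12
  r_xh[1] = x[0]*h[1] + x[1]*h[2] = 7
  r_xh[2] = x[0]*h[2] = -6
r_xh = [3, 12, 7, -6] (for k = -1, ..., 2)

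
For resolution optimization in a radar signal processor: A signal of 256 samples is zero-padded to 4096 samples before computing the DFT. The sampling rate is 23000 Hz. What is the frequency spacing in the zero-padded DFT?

Original DFT: N = 256, resolution = f_s/N = 23000/256 = 2875/32 Hz
Zero-padded DFT: N = 4096, resolution = f_s/N = 23000/4096 = 2875/512 Hz
Zero-padding interpolates the spectrum (finer frequency grid)
but does NOT improve the true spectral resolution (ability to resolve close frequencies).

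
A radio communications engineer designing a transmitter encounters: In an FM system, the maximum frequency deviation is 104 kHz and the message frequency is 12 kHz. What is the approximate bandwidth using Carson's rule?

Carson's rule: BW = 2*(delta_f + f_m)
= 2*(104 + 12) kHz = 232 kHz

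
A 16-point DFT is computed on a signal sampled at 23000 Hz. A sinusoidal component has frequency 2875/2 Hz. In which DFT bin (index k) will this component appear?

DFT frequency resolution = f_s/N = 23000/16 = 2875/2 Hz
Bin index k = f_signal / resolution = 2875/2 / 2875/2 = 1
The signal frequency 2875/2 Hz falls in DFT bin k = 1.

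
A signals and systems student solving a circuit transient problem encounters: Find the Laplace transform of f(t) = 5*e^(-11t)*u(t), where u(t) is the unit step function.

Standard Laplace transform pair:
e^(-at)*u(t) <-> 1/(s+a)
With a = 11: L{5*e^(-11t)*u(t)} = 5/(s+11), ROC: Re(s) > -11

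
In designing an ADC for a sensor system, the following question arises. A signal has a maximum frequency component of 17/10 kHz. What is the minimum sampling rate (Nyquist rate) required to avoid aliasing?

By the Nyquist-Shannon sampling theorem,
the minimum sampling rate (Nyquist rate) must be at least 2 * f_max.
Nyquist rate = 2 * 17/10 kHz = 17/5 kHz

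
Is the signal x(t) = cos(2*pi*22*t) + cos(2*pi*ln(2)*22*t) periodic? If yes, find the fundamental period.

f1 = 22 Hz, f2 = 22*ln(2) Hz
Ratio f2/f1 = ln(2), which is irrational.
Since the frequency ratio is irrational, no common period exists.
The signal is not periodic.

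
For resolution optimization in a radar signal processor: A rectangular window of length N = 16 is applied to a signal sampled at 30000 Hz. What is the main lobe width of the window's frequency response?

For a rectangular window of length N,
the main lobe width in frequency is 2*f_s/N.
= 2*30000/16 = 3750 Hz
This determines the minimum frequency separation for resolving two sinusoids.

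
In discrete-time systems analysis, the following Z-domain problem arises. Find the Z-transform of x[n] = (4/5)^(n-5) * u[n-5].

Time-shifting property: if X(z) = Z{x[n]}, then Z{x[n-d]} = z^(-d) * X(z)
X(z) = z/(z - 4/5) for x[n] = (4/5)^n * u[n]
Z{x[n-5]} = z^(-5) * z/(z - 4/5) = z^(-4)/(z - 4/5)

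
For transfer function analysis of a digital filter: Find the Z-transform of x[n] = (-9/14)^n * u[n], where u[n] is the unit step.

The Z-transform of a^n * u[n] is z/(z-a) for |z| > |a|.
Here a = -9/14, so X(z) = z/(z - (-9/14)) = 14z/(14z + 9)
ROC: |z| > 9/14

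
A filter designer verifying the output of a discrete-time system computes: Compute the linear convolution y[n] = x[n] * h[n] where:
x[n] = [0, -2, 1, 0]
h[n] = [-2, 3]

y[n] = sum_k x[k]*h[n-k]. Output length = len(x) + len(h) - 1 = 4 + 2 - 1 = 5.
y[0] = 0*-2 = 0
y[1] = -2*-2 + 0*3 = 4
y[2] = 1*-2 + -2*3 = -8
y[3] = 0*-2 + 1*3 = 3
y[4] = 0*3 = 0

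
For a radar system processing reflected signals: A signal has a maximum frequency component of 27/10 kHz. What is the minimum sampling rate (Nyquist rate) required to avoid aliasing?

By the Nyquist-Shannon sampling theorem,
the minimum sampling rate (Nyquist rate) must be at least 2 * f_max.
Nyquist rate = 2 * 27/10 kHz = 27/5 kHz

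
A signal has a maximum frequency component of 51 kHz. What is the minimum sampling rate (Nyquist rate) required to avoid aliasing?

By the Nyquist-Shannon sampling theorem,
the minimum sampling rate (Nyquist rate) must be at least 2 * f_max.
Nyquist rate = 2 * 51 kHz = 102 kHz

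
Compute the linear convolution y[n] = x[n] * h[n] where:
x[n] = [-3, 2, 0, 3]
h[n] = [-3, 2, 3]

y[n] = sum_k x[k]*h[n-k]. Output length = len(x) + len(h) - 1 = 4 + 3 - 1 = 6.
y[0] = -3*-3 = 9
y[1] = 2*-3 + -3*2 = -12
y[2] = 0*-3 + 2*2 + -3*3 = -5
y[3] = 3*-3 + 0*2 + 2*3 = -3
y[4] = 3*2 + 0*3 = 6
y[5] = 3*3 = 9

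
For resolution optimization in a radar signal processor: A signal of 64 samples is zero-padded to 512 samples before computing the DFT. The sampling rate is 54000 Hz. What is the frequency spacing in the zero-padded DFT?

Original DFT: N = 64, resolution = f_s/N = 54000/64 = 3375/4 Hz
Zero-padded DFT: N = 512, resolution = f_s/N = 54000/512 = 3375/32 Hz
Zero-padding interpolates the spectrum (finer frequency grid)
but does NOT improve the true spectral resolution (ability to resolve close frequencies).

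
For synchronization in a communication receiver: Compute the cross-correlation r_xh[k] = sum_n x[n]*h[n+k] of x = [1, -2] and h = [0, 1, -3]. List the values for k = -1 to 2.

Both sequences indexed from 0 and zero outside their support.
Lags with overlap: k = -1 to 2.
  r_xh[-1] = x[1]*h[0] = 0
  r_xh[0] = x[0]*h[0] + x[1]*h[1] = -2
  r_xh[1] = x[0]*h[1] + x[1]*h[2] = 7
  r_xh[2] = x[0]*h[2] = -3
r_xh = [0, -2, 7, -3] (for k = -1, ..., 2)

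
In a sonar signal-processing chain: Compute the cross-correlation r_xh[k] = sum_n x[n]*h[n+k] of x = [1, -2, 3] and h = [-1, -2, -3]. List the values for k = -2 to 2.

Both sequences indexed from 0 and zero outside their support.
Lags with overlap: k = -2 to 2.
  r_xh[-2] = x[2]*h[0] = -3
  r_xh[-1] = x[1]*h[0] + x[2]*h[1] = -4
  r_xh[0] = x[0]*h[0] + x[1]*h[1] + x[2]*h[2] = -6
  r_xh[1] = x[0]*h[1] + x[1]*h[2] = 4
  r_xh[2] = x[0]*h[2] = -3
r_xh = [-3, -4, -6, 4, -3] (for k = -2, ..., 2)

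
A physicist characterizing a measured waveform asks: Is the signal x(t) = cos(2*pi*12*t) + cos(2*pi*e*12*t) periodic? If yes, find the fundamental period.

f1 = 12 Hz, f2 = 12*e Hz
Ratio f2/f1 = e, which is irrational.
Since the frequency ratio is irrational, no common period exists.
The signal is not periodic.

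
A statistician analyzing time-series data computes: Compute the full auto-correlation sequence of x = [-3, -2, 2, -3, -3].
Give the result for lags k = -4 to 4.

r_xx[k] = sum_m x[m]*x[m+k], indexed from 0, for k = -4 to 4:
  r_xx[-4] = x[4]*x[0] = 9
  r_xx[-3] = x[3]*x[0] + x[4]*x[1] = 15
  r_xx[-2] = x[2]*x[0] + x[3]*x[1] + x[4]*x[2] = -6
  r_xx[-1] = x[1]*x[0] + x[2]*x[1] + x[3]*x[2] + x[4]*x[3] = 5
  r_xx[0] = x[0]*x[0] + x[1]*x[1] + x[2]*x[2] + x[3]*x[3] + x[4]*x[4] = 35
  r_xx[1] = x[0]*x[1] + x[1]*x[2] + x[2]*x[3] + x[3]*x[4] = 5
  r_xx[2] = x[0]*x[2] + x[1]*x[3] + x[2]*x[4] = -6
  r_xx[3] = x[0]*x[3] + x[1]*x[4] = 15
  r_xx[4] = x[0]*x[4] = 9
r_xx = [9, 15, -6, 5, 35, 5, -6, 15, 9]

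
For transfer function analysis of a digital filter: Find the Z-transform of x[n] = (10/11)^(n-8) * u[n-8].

Time-shifting property: if X(z) = Z{x[n]}, then Z{x[n-d]} = z^(-d) * X(z)
X(z) = z/(z - 10/11) for x[n] = (10/11)^n * u[n]
Z{x[n-8]} = z^(-8) * z/(z - 10/11) = z^(-7)/(z - 10/11)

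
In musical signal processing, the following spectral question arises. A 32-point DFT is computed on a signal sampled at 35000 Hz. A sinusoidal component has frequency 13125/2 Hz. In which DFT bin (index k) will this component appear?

DFT frequency resolution = f_s/N = 35000/32 = 4375/4 Hz
Bin index k = f_signal / resolution = 13125/2 / 4375/4 = 6
The signal frequency 13125/2 Hz falls in DFT bin k = 6.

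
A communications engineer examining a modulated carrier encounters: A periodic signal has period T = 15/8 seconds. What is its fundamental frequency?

The fundamental frequency is the reciprocal of the period.
f = 1/T = 1/(15/8) = 8/15 Hz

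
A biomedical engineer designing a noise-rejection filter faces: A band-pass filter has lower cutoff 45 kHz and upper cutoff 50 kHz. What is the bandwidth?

Bandwidth = f_high - f_low
= 50 kHz - 45 kHz = 5 kHz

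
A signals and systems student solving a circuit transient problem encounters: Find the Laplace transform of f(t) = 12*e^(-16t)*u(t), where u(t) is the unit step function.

Standard Laplace transform pair:
e^(-at)*u(t) <-> 1/(s+a)
With a = 16: L{12*e^(-16t)*u(t)} = 12/(s+16), ROC: Re(s) > -16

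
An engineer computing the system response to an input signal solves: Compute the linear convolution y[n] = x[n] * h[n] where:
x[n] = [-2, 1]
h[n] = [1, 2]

y[n] = sum_k x[k]*h[n-k]. Output length = len(x) + len(h) - 1 = 2 + 2 - 1 = 3.
y[0] = -2*1 = -2
y[1] = 1*1 + -2*2 = -3
y[2] = 1*2 = 2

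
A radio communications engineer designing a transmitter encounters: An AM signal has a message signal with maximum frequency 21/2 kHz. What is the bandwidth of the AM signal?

In AM (double-sideband), the bandwidth is twice the message frequency.
BW = 2 * f_m = 2 * 21/2 kHz = 21 kHz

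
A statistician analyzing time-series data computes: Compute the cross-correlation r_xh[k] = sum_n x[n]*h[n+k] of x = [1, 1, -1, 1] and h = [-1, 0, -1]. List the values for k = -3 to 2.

Both sequences indexed from 0 and zero outside their support.
Lags with overlap: k = -3 to 2.
  r_xh[-3] = x[3]*h[0] = -1
  r_xh[-2] = x[2]*h[0] + x[3]*h[1] = 1
  r_xh[-1] = x[1]*h[0] + x[2]*h[1] + x[3]*h[2] = -2
  r_xh[0] = x[0]*h[0] + x[1]*h[1] + x[2]*h[2] = 0
  r_xh[1] = x[0]*h[1] + x[1]*h[2] = -1
  r_xh[2] = x[0]*h[2] = -1
r_xh = [-1, 1, -2, 0, -1, -1] (for k = -3, ..., 2)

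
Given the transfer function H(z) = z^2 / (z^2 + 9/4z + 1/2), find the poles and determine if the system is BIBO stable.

Poles are roots of the denominator: z^2 + 9/4z + 1/2 = 0.
Quadratic formula: z = [-(9/4) +/- sqrt((9/4)^2 - 4*(1/2))] / 2
Discriminant = 81/16 - 2 = 49/16; sqrt = 7/4.
z = (-9/4 +/- 7/4) / 2 => z = -1/4 or z = -2.
|p1| = 2, |p2| = 1/4.
For BIBO stability, all poles must lie inside the unit circle (|p| < 1).
System is UNSTABLE since at least one |p| >= 1.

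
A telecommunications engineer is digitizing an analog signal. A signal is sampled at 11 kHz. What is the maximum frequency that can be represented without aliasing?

The maximum frequency that can be represented without aliasing
is the Nyquist frequency: f_max = f_s / 2 = 11 kHz / 2 = 11/2 kHz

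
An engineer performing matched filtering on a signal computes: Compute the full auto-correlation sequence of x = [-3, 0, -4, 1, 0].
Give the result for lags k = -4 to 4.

r_xx[k] = sum_m x[m]*x[m+k], indexed from 0, for k = -4 to 4:
  r_xx[-4] = x[4]*x[0] = 0
  r_xx[-3] = x[3]*x[0] + x[4]*x[1] = -3
  r_xx[-2] = x[2]*x[0] + x[3]*x[1] + x[4]*x[2] = 12
  r_xx[-1] = x[1]*x[0] + x[2]*x[1] + x[3]*x[2] + x[4]*x[3] = -4
  r_xx[0] = x[0]*x[0] + x[1]*x[1] + x[2]*x[2] + x[3]*x[3] + x[4]*x[4] = 26
  r_xx[1] = x[0]*x[1] + x[1]*x[2] + x[2]*x[3] + x[3]*x[4] = -4
  r_xx[2] = x[0]*x[2] + x[1]*x[3] + x[2]*x[4] = 12
  r_xx[3] = x[0]*x[3] + x[1]*x[4] = -3
  r_xx[4] = x[0]*x[4] = 0
r_xx = [0, -3, 12, -4, 26, -4, 12, -3, 0]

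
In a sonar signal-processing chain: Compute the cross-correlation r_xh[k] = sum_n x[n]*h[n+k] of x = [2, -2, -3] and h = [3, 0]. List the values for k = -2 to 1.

Both sequences indexed from 0 and zero outside their support.
Lags with overlap: k = -2 to 1.
  r_xh[-2] = x[2]*h[0] = -9
  r_xh[-1] = x[1]*h[0] + x[2]*h[1] = -6
  r_xh[0] = x[0]*h[0] + x[1]*h[1] = 6
  r_xh[1] = x[0]*h[1] = 0
r_xh = [-9, -6, 6, 0] (for k = -2, ..., 1)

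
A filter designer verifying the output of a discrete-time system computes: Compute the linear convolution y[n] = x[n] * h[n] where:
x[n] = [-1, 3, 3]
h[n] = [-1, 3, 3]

y[n] = sum_k x[k]*h[n-k]. Output length = len(x) + len(h) - 1 = 3 + 3 - 1 = 5.
y[0] = -1*-1 = 1
y[1] = 3*-1 + -1*3 = -6
y[2] = 3*-1 + 3*3 + -1*3 = 3
y[3] = 3*3 + 3*3 = 18
y[4] = 3*3 = 9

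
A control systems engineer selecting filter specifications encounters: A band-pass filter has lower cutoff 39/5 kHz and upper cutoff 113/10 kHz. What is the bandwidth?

Bandwidth = f_high - f_low
= 113/10 kHz - 39/5 kHz = 7/2 kHz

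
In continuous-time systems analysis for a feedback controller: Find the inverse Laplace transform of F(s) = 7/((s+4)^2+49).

Standard pair: w/((s+a)^2+w^2) <-> e^(-at)*sin(wt)*u(t)
With a=4, w=7: f(t) = e^(-4t)*sin(7t)*u(t)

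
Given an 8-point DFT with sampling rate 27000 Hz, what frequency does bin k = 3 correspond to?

The frequency of DFT bin k is: f_k = k * f_s / N
f_3 = 3 * 27000 / 8 = 10125 Hz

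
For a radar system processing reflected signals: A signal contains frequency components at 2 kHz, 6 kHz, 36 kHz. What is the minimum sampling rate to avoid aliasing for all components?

The highest frequency component is f_max = 36 kHz.
Nyquist rate = 2 * f_max = 2 * 36 kHz = 72 kHz.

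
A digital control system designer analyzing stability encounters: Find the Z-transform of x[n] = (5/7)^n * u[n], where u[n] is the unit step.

The Z-transform of a^n * u[n] is z/(z-a) for |z| > |a|.
Here a = 5/7, so X(z) = z/(z - (5/7)) = 7z/(7z - 5)
ROC: |z| > 5/7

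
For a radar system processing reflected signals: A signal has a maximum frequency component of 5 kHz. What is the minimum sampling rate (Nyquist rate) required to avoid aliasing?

By the Nyquist-Shannon sampling theorem,
the minimum sampling rate (Nyquist rate) must be at least 2 * f_max.
Nyquist rate = 2 * 5 kHz = 10 kHz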